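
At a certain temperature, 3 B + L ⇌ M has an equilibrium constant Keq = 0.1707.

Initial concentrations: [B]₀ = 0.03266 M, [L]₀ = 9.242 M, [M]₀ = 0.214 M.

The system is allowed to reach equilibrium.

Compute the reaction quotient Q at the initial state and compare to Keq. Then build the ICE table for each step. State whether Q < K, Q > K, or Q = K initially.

Q₀ = 664.7; Q > K (proceeds reverse)

Q₀ = 664.7 vs Keq = 0.1707 ⇒ Q>K, reverse
Step 1:
                  B         L         M
  init      0.03266     9.242     0.214
  Δ          0.3574    0.1191   -0.1191
  eq         0.3901     9.361   0.09486
  solve Keq expr → x = -0.1191; check Q = 0.1707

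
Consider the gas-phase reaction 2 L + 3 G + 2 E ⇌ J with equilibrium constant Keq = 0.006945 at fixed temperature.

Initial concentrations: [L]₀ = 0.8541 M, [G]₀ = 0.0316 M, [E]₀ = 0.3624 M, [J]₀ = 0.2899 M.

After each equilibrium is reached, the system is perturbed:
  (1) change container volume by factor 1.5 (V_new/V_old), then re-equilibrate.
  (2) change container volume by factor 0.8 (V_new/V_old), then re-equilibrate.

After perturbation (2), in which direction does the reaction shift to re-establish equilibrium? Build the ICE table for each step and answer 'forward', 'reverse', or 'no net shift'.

Direction: forward

Q₀ = 9.5894e+04 vs Keq = 0.006945 ⇒ Q>K, reverse
Step 1:
                  L         G         E         J
  init       0.8541    0.0316    0.3624    0.2899
  Δ          0.5636    0.8455    0.5636   -0.2818
  eq          1.418    0.8771     0.926  0.008077
  solve Keq expr → x = -0.2818; check Q = 0.006945
Then change container volume by factor 1.5 (V_new/V_old).
Step 2:
                  L         G         E         J
  init       0.9452    0.5847    0.6174  0.005385
  Δ        0.009697   0.01455  0.009697 -0.004849
  eq         0.9549    0.5993    0.6271 5.3582e-04
  solve Keq expr → x = -0.004849; check Q = 0.006945
Then change container volume by factor 0.8 (V_new/V_old).
Step 3:
                  L         G         E         J
  init        1.194    0.7491    0.7838 6.6977e-04
  Δ       -0.003586 -0.005379 -0.003586  0.001793
  eq           1.19    0.7437    0.7802  0.002463
  solve Keq expr → x = 0.001793; check Q = 0.006945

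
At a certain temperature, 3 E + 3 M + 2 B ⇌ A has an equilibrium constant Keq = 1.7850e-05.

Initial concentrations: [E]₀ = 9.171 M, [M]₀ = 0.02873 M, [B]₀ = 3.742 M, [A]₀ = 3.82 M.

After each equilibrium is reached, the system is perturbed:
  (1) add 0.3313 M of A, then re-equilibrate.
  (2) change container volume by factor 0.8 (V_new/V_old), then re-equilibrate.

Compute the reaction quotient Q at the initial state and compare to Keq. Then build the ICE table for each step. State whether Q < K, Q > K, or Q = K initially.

Q₀ = 14.91 vs Keq = 1.7850e-05 ⇒ Q>K, reverse
Step 1:
                  E         M         B         A
  I           9.171   0.02873     3.742      3.82
  C           1.761     1.761     1.174   -0.5871
  E           10.93      1.79     4.916     3.233
  solve Keq expr → x = -0.5871; check Q = 1.7850e-05
Then add 0.3313 M of A.
Step 2:
                  E         M         B         A
  I           10.93      1.79     4.916     3.564
  C         0.04252   0.04252   0.02835  -0.01417
  E           10.97     1.833     4.945      3.55
  solve Keq expr → x = -0.01417; check Q = 1.7850e-05
Then change container volume by factor 0.8 (V_new/V_old).
Step 3:
                  E         M         B         A
  I           13.72     2.291     6.181     4.438
  C         -0.7419   -0.7419   -0.4946    0.2473
  E           12.98     1.549     5.686     4.685
  solve Keq expr → x = 0.2473; check Q = 1.7850e-05

Q₀ = 14.91; Q > K (proceeds reverse)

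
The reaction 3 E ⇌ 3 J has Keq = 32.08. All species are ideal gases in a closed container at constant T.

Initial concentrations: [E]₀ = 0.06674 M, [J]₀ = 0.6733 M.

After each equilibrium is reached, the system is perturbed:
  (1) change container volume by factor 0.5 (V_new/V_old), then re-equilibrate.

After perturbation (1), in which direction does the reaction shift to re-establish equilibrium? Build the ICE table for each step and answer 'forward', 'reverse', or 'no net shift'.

Q₀ = 1027 vs Keq = 32.08 ⇒ Q>K, reverse
Step 1:
                  E         J
  I         0.06674    0.6733
  C          0.1104   -0.1104
  E          0.1772    0.5629
  solve Keq expr → x = -0.0368; check Q = 32.08
Then change container volume by factor 0.5 (V_new/V_old).
Step 2:
                  E         J
  I          0.3543     1.126
  C               0         0
  E          0.3543     1.126
  solve Keq expr → x = 0; check Q = 32.08

Direction: no net shift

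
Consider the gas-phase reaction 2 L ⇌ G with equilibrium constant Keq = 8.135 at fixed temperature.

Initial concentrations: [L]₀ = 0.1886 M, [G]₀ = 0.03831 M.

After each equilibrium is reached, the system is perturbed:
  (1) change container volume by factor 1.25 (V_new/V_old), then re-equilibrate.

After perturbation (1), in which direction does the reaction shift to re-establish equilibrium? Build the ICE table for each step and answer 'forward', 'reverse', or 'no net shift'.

Direction: reverse

Q₀ = 1.077 vs Keq = 8.135 ⇒ Q<K, forward
Step 1:
                   L          G
  init        0.1886    0.03831
  Δ         -0.08801      0.044
  eq          0.1006    0.08231
  solve Keq expr → x = 0.044; check Q = 8.135
Then change container volume by factor 1.25 (V_new/V_old).
Step 2:
                   L          G
  init       0.08047    0.06585
  Δ         0.007055  -0.003528
  eq         0.08753    0.06232
  solve Keq expr → x = -0.003528; check Q = 8.135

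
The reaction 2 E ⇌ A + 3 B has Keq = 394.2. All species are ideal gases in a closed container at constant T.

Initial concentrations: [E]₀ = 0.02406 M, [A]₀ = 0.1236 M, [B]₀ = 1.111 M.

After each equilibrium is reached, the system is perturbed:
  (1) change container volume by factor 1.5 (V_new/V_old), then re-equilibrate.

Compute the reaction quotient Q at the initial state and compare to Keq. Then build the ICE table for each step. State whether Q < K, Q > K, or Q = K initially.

Q₀ = 292.8; Q < K (proceeds forward)

Q₀ = 292.8 vs Keq = 394.2 ⇒ Q<K, forward
Step 1:
                  E         A         B
  init      0.02406    0.1236     1.111
  Δ       -0.003066  0.001533  0.004599
  eq        0.02099    0.1251     1.116
  solve Keq expr → x = 0.001533; check Q = 394.2
Then change container volume by factor 1.5 (V_new/V_old).
Step 2:
                  E         A         B
  init        0.014   0.08342    0.7437
  Δ       -0.004416  0.002208  0.006624
  eq        0.00958   0.08563    0.7504
  solve Keq expr → x = 0.002208; check Q = 394.2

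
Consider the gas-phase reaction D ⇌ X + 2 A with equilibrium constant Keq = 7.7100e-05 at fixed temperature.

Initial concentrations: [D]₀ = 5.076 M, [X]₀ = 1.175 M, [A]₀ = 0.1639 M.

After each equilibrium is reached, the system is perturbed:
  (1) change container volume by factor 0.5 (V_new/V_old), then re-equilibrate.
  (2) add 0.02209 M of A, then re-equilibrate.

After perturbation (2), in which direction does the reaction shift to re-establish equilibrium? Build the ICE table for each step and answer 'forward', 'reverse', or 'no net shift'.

Direction: reverse

Q₀ = 0.006218 vs Keq = 7.7100e-05 ⇒ Q>K, reverse
Step 1:
                    D           X           A
  init          5.076       1.175      0.1639
  Δ           0.07246    -0.07246     -0.1449
  eq            5.148       1.103     0.01897
  solve Keq expr → x = -0.07246; check Q = 7.7100e-05
Then change container volume by factor 0.5 (V_new/V_old).
Step 2:
                    D           X           A
  init           10.3       2.205     0.03795
  Δ          0.009462   -0.009462    -0.01892
  eq            10.31       2.196     0.01902
  solve Keq expr → x = -0.009462; check Q = 7.7100e-05
Then add 0.02209 M of A.
Step 3:
                    D           X           A
  init          10.31       2.196     0.04111
  Δ           0.01102    -0.01102    -0.02203
  eq            10.32       2.185     0.01908
  solve Keq expr → x = -0.01102; check Q = 7.7100e-05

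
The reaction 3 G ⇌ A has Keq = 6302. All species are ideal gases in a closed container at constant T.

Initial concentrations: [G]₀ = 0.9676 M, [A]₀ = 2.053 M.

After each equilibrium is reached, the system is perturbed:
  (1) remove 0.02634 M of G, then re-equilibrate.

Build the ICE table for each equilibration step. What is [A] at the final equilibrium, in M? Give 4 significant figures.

[A]_eq = 2.343 M

Q₀ = 2.266 vs Keq = 6302 ⇒ Q<K, forward
Step 1:
                    G           A
  init         0.9676       2.053
  Δ           -0.8956      0.2985
  eq          0.07199       2.352
  solve Keq expr → x = 0.2985; check Q = 6302
Then remove 0.02634 M of G.
Step 2:
                    G           A
  init        0.04565       2.352
  Δ           0.02625    -0.00875
  eq           0.0719       2.343
  solve Keq expr → x = -0.00875; check Q = 6302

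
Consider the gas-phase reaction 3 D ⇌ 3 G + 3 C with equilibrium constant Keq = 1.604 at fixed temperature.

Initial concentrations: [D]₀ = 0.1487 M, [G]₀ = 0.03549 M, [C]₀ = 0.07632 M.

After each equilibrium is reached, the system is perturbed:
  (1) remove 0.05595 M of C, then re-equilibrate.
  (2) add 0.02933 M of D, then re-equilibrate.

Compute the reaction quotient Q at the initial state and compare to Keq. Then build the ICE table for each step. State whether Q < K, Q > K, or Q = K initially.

Q₀ = 6.0437e-06 vs Keq = 1.604 ⇒ Q<K, forward
Step 1:
                    D           G           C
  init         0.1487     0.03549     0.07632
  Δ            -0.122       0.122       0.122
  eq          0.02669      0.1575      0.1983
  solve Keq expr → x = 0.04067; check Q = 1.604
Then remove 0.05595 M of C.
Step 2:
                    D           G           C
  init        0.02669      0.1575      0.1424
  Δ         -0.005969    0.005969    0.005969
  eq          0.02072      0.1635      0.1484
  solve Keq expr → x = 0.00199; check Q = 1.604
Then add 0.02933 M of D.
Step 3:
                    D           G           C
  init        0.05005      0.1635      0.1484
  Δ          -0.02281     0.02281     0.02281
  eq          0.02724      0.1863      0.1712
  solve Keq expr → x = 0.007603; check Q = 1.604

Q₀ = 6.0437e-06; Q < K (proceeds forward)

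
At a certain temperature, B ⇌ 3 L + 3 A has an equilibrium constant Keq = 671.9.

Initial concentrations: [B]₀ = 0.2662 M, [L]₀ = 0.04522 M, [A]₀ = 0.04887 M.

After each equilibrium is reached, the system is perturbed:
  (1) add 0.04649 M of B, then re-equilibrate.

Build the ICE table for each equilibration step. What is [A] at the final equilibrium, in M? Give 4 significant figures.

[A]_eq = 0.983 M

Q₀ = 4.0543e-08 vs Keq = 671.9 ⇒ Q<K, forward
Step 1:
                  B         L         A
  I          0.2662   0.04522   0.04887
  C         -0.2657     0.797     0.797
  E       5.3807e-04    0.8422    0.8459
  solve Keq expr → x = 0.2657; check Q = 671.9
Then add 0.04649 M of B.
Step 2:
                  B         L         A
  I         0.04703    0.8422    0.8459
  C         -0.0457    0.1371    0.1371
  E        0.001328    0.9793     0.983
  solve Keq expr → x = 0.0457; check Q = 671.9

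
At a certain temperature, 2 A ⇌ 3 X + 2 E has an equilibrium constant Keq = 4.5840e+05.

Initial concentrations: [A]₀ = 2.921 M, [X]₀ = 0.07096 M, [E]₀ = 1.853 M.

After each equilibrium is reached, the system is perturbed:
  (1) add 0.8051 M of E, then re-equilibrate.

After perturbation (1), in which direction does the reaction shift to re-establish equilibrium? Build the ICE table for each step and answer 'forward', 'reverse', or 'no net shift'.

Q₀ = 1.4379e-04 vs Keq = 4.5840e+05 ⇒ Q<K, forward
Step 1:
                    A           X           E
  Initial       2.921     0.07096       1.853
  Change       -2.858       4.287       2.858
  Equil       0.06329       4.358       4.711
  solve Keq expr → x = 1.429; check Q = 4.5840e+05
Then add 0.8051 M of E.
Step 2:
                    A           X           E
  Initial     0.06329       4.358       5.516
  Change      0.01029    -0.01543    -0.01029
  Equil       0.07357       4.342       5.506
  solve Keq expr → x = -0.005143; check Q = 4.5840e+05

Direction: reverse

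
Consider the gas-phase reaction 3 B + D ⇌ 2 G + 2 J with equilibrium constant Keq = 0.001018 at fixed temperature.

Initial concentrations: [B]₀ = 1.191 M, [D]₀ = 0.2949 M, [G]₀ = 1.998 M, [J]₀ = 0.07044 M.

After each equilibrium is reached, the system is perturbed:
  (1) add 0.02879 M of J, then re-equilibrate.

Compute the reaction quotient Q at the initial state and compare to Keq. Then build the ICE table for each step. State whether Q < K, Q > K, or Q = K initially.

Q₀ = 0.03976; Q > K (proceeds reverse)

Q₀ = 0.03976 vs Keq = 0.001018 ⇒ Q>K, reverse
Step 1:
                    B           D           G           J
  init          1.191      0.2949       1.998     0.07044
  Δ           0.08544     0.02848    -0.05696    -0.05696
  eq            1.276      0.3234       1.941     0.01348
  solve Keq expr → x = -0.02848; check Q = 0.001018
Then add 0.02879 M of J.
Step 2:
                    B           D           G           J
  init          1.276      0.3234       1.941     0.04227
  Δ           0.04143     0.01381    -0.02762    -0.02762
  eq            1.318      0.3372       1.913     0.01465
  solve Keq expr → x = -0.01381; check Q = 0.001018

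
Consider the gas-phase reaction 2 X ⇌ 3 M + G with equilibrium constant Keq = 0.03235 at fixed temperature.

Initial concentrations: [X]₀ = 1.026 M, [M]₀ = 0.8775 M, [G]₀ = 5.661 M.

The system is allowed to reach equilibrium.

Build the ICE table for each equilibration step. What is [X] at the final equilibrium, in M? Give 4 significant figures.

[X]_eq = 1.456 M

Q₀ = 3.634 vs Keq = 0.03235 ⇒ Q>K, reverse
Step 1:
                   X          M          G
  I            1.026     0.8775      5.661
  C           0.4299    -0.6449     -0.215
  E            1.456     0.2326      5.446
  solve Keq expr → x = -0.215; check Q = 0.03235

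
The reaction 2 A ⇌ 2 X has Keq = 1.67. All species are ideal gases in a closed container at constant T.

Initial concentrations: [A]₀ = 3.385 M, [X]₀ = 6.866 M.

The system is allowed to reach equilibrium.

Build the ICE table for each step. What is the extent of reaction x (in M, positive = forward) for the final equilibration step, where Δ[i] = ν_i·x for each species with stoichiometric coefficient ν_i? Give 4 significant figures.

x = -0.5435 M

Q₀ = 4.114 vs Keq = 1.67 ⇒ Q>K, reverse
Step 1:
                    A           X
  init          3.385       6.866
  Δ             1.087      -1.087
  eq            4.472       5.779
  solve Keq expr → x = -0.5435; check Q = 1.67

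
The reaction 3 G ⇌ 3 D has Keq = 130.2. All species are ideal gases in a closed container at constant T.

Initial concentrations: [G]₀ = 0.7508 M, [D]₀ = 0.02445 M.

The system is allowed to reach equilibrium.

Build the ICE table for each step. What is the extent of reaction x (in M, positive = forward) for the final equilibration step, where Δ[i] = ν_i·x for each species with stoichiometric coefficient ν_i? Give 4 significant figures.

x = 0.2077 M

Q₀ = 3.4535e-05 vs Keq = 130.2 ⇒ Q<K, forward
Step 1:
                  G         D
  init       0.7508   0.02445
  Δ          -0.623     0.623
  eq         0.1278    0.6475
  solve Keq expr → x = 0.2077; check Q = 130.2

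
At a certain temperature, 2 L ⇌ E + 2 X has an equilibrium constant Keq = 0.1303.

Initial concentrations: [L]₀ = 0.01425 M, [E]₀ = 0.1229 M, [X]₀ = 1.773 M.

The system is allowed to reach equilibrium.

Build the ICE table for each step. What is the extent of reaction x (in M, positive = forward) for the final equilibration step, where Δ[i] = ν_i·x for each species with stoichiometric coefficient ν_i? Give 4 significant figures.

Q₀ = 1903 vs Keq = 0.1303 ⇒ Q>K, reverse
Step 1:
                    L           E           X
  Initial     0.01425      0.1229       1.773
  Change       0.2387     -0.1194     -0.2387
  Equil         0.253    0.003542       1.534
  solve Keq expr → x = -0.1194; check Q = 0.1303

x = -0.1194 M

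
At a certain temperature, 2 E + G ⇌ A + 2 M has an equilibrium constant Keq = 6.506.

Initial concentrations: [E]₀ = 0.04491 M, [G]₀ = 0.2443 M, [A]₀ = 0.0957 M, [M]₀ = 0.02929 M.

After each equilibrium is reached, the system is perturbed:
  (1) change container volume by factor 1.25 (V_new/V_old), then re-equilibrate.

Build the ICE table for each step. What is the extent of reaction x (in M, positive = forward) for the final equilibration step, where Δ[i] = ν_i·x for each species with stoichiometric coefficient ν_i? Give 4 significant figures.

x = 0 M

Q₀ = 0.1666 vs Keq = 6.506 ⇒ Q<K, forward
Step 1:
                    E           G           A           M
  init        0.04491      0.2443      0.0957     0.02929
  Δ          -0.02906    -0.01453     0.01453     0.02906
  eq          0.01585      0.2298      0.1102     0.05835
  solve Keq expr → x = 0.01453; check Q = 6.506
Then change container volume by factor 1.25 (V_new/V_old).
Step 2:
                    E           G           A           M
  init        0.01268      0.1838     0.08819     0.04668
  Δ                 0           0           0           0
  eq          0.01268      0.1838     0.08819     0.04668
  solve Keq expr → x = 0; check Q = 6.506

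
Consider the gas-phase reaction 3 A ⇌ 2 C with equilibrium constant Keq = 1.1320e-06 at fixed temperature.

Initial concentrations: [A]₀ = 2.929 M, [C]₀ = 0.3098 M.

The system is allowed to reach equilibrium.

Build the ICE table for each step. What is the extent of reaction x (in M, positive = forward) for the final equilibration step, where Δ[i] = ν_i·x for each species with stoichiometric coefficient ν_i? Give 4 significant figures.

Q₀ = 0.003819 vs Keq = 1.1320e-06 ⇒ Q>K, reverse
Step 1:
                  A         C
  Initial     2.929    0.3098
  Change     0.4548   -0.3032
  Equil       3.384  0.006623
  solve Keq expr → x = -0.1516; check Q = 1.1320e-06

x = -0.1516 M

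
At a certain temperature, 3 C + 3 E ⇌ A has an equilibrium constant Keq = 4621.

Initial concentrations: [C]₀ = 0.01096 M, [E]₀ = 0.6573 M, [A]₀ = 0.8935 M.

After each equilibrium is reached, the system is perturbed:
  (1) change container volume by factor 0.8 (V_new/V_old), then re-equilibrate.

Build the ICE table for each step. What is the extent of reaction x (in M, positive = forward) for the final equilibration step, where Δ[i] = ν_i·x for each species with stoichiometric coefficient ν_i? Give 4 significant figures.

Q₀ = 2.3899e+06 vs Keq = 4621 ⇒ Q>K, reverse
Step 1:
                   C          E          A
  init       0.01096     0.6573     0.8935
  Δ          0.06808    0.06808   -0.02269
  eq         0.07904     0.7254     0.8708
  solve Keq expr → x = -0.02269; check Q = 4621
Then change container volume by factor 0.8 (V_new/V_old).
Step 2:
                   C          E          A
  init        0.0988     0.9067      1.089
  Δ         -0.02829   -0.02829   0.009429
  eq         0.07051     0.8784      1.098
  solve Keq expr → x = 0.009429; check Q = 4621

x = 0.009429 M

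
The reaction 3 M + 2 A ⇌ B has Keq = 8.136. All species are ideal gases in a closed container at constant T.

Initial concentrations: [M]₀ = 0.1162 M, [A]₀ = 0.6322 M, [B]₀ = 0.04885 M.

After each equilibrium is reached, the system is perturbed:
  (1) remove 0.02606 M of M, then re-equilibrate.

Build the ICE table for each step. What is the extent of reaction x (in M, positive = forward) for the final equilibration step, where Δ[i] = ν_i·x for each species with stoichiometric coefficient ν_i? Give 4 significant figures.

x = -0.004334 M

Q₀ = 77.9 vs Keq = 8.136 ⇒ Q>K, reverse
Step 1:
                    M           A           B
  I            0.1162      0.6322     0.04885
  C           0.07169     0.04779     -0.0239
  E            0.1879        0.68     0.02495
  solve Keq expr → x = -0.0239; check Q = 8.136
Then remove 0.02606 M of M.
Step 2:
                    M           A           B
  I            0.1618        0.68     0.02495
  C             0.013    0.008668   -0.004334
  E            0.1748      0.6887     0.02062
  solve Keq expr → x = -0.004334; check Q = 8.136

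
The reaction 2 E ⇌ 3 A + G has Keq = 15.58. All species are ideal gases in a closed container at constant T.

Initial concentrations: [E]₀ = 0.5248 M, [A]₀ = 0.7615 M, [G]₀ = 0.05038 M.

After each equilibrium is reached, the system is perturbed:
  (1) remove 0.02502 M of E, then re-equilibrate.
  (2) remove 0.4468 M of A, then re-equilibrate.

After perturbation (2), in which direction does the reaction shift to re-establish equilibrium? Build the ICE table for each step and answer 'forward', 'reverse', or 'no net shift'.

Q₀ = 0.08078 vs Keq = 15.58 ⇒ Q<K, forward
Step 1:
                   E          A          G
  Initial     0.5248     0.7615    0.05038
  Change     -0.3495     0.5243     0.1748
  Equil       0.1753      1.286     0.2251
  solve Keq expr → x = 0.1748; check Q = 15.58
Then remove 0.02502 M of E.
Step 2:
                   E          A          G
  Initial     0.1502      1.286     0.2251
  Change     0.01673   -0.02509  -0.008363
  Equil        0.167      1.261     0.2168
  solve Keq expr → x = -0.008363; check Q = 15.58
Then remove 0.4468 M of A.
Step 3:
                   E          A          G
  Initial      0.167     0.8139     0.2168
  Change    -0.05914    0.08871    0.02957
  Equil       0.1078     0.9026     0.2464
  solve Keq expr → x = 0.02957; check Q = 15.58

Direction: forward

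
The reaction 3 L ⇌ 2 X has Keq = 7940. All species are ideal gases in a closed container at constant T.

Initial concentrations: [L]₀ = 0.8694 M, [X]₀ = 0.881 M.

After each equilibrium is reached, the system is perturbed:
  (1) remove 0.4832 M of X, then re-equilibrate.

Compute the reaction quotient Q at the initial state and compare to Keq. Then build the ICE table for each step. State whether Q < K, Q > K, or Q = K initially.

Q₀ = 1.181; Q < K (proceeds forward)

Q₀ = 1.181 vs Keq = 7940 ⇒ Q<K, forward
Step 1:
                   L          X
  Initial     0.8694      0.881
  Change     -0.8061     0.5374
  Equil      0.06328      1.418
  solve Keq expr → x = 0.2687; check Q = 7940
Then remove 0.4832 M of X.
Step 2:
                   L          X
  Initial    0.06328     0.9352
  Change      -0.015       0.01
  Equil      0.04828     0.9452
  solve Keq expr → x = 0.005001; check Q = 7940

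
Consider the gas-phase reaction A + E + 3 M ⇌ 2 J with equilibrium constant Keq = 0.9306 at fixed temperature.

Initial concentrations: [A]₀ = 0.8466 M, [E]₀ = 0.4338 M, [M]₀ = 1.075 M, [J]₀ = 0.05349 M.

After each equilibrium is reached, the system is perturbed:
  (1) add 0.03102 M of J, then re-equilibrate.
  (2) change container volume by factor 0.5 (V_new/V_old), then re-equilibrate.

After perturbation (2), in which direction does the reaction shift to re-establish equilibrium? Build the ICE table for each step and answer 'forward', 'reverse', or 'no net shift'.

Direction: forward

Q₀ = 0.006271 vs Keq = 0.9306 ⇒ Q<K, forward
Step 1:
                  A         E         M         J
  init       0.8466    0.4338     1.075   0.05349
  Δ         -0.1166   -0.1166   -0.3498    0.2332
  eq           0.73    0.3172    0.7252    0.2867
  solve Keq expr → x = 0.1166; check Q = 0.9306
Then add 0.03102 M of J.
Step 2:
                  A         E         M         J
  init         0.73    0.3172    0.7252    0.3177
  Δ        0.006944  0.006944   0.02083  -0.01389
  eq         0.7369    0.3241     0.746    0.3038
  solve Keq expr → x = -0.006944; check Q = 0.9306
Then change container volume by factor 0.5 (V_new/V_old).
Step 3:
                  A         E         M         J
  init        1.474    0.6483     1.492    0.6076
  Δ         -0.1391   -0.1391   -0.4174    0.2783
  eq          1.335    0.5091     1.075    0.8859
  solve Keq expr → x = 0.1391; check Q = 0.9306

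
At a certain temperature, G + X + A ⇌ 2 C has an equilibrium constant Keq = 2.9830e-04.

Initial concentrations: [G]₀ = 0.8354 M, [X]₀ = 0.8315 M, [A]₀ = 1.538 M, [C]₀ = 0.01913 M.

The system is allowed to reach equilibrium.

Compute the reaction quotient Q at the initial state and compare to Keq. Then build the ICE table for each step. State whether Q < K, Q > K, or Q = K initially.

Q₀ = 3.4254e-04 vs Keq = 2.9830e-04 ⇒ Q>K, reverse
Step 1:
                    G           X           A           C
  I            0.8354      0.8315       1.538     0.01913
  C        6.3049e-04  6.3049e-04  6.3049e-04   -0.001261
  E             0.836      0.8321       1.539     0.01787
  solve Keq expr → x = -6.3049e-04; check Q = 2.9830e-04

Q₀ = 3.4254e-04; Q > K (proceeds reverse)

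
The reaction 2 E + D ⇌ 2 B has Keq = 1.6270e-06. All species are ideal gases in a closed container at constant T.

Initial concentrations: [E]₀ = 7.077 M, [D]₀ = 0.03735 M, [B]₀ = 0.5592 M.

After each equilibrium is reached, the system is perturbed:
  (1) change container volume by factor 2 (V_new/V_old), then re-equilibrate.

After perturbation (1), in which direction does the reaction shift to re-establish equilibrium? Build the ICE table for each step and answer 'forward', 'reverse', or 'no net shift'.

Q₀ = 0.1672 vs Keq = 1.6270e-06 ⇒ Q>K, reverse
Step 1:
                  E         D         B
  init        7.077   0.03735    0.5592
  Δ          0.5537    0.2769   -0.5537
  eq          7.631    0.3142  0.005456
  solve Keq expr → x = -0.2769; check Q = 1.6270e-06
Then change container volume by factor 2 (V_new/V_old).
Step 2:
                  E         D         B
  init        3.815    0.1571  0.002728
  Δ       7.9618e-04 3.9809e-04 -7.9618e-04
  eq          3.816    0.1575  0.001932
  solve Keq expr → x = -3.9809e-04; check Q = 1.6270e-06

Direction: reverse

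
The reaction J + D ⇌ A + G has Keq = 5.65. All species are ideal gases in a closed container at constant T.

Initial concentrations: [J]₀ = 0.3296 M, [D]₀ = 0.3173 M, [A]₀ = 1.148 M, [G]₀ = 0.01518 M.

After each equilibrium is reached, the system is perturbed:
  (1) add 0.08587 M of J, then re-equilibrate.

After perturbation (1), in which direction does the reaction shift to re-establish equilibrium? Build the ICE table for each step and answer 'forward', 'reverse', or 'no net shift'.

Q₀ = 0.1666 vs Keq = 5.65 ⇒ Q<K, forward
Step 1:
                   J          D          A          G
  init        0.3296     0.3173      1.148    0.01518
  Δ          -0.1372    -0.1372     0.1372     0.1372
  eq          0.1924     0.1801      1.285     0.1524
  solve Keq expr → x = 0.1372; check Q = 5.65
Then add 0.08587 M of J.
Step 2:
                   J          D          A          G
  init        0.2783     0.1801      1.285     0.1524
  Δ         -0.02227   -0.02227    0.02227    0.02227
  eq           0.256     0.1578      1.307     0.1746
  solve Keq expr → x = 0.02227; check Q = 5.65

Direction: forward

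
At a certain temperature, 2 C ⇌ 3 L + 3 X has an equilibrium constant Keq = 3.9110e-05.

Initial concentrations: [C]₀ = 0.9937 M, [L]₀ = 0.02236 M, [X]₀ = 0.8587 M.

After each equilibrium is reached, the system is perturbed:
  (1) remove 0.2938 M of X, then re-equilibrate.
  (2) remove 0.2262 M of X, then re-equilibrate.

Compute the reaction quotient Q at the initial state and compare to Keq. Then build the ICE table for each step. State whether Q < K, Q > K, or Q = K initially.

Q₀ = 7.1685e-06; Q < K (proceeds forward)

Q₀ = 7.1685e-06 vs Keq = 3.9110e-05 ⇒ Q<K, forward
Step 1:
                   C          L          X
  I           0.9937    0.02236     0.8587
  C         -0.01067    0.01601    0.01601
  E            0.983    0.03837     0.8747
  solve Keq expr → x = 0.005335; check Q = 3.9110e-05
Then remove 0.2938 M of X.
Step 2:
                   C          L          X
  I            0.983    0.03837     0.5809
  C         -0.01153    0.01729    0.01729
  E           0.9715    0.05566     0.5982
  solve Keq expr → x = 0.005765; check Q = 3.9110e-05
Then remove 0.2262 M of X.
Step 3:
                   C          L          X
  I           0.9715    0.05566      0.372
  C         -0.01787     0.0268     0.0268
  E           0.9536    0.08246     0.3988
  solve Keq expr → x = 0.008934; check Q = 3.9110e-05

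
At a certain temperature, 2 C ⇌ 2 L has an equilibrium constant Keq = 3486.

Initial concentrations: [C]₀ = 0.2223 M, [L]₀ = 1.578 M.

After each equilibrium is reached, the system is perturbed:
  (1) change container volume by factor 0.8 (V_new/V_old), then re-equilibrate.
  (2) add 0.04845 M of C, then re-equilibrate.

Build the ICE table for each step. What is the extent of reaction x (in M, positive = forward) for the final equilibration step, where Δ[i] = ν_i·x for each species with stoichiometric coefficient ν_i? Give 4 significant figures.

x = 0.02382 M

Q₀ = 50.39 vs Keq = 3486 ⇒ Q<K, forward
Step 1:
                   C          L
  I           0.2223      1.578
  C          -0.1923     0.1923
  E          0.02998       1.77
  solve Keq expr → x = 0.09616; check Q = 3486
Then change container volume by factor 0.8 (V_new/V_old).
Step 2:
                   C          L
  I          0.03748      2.213
  C                0          0
  E          0.03748      2.213
  solve Keq expr → x = 0; check Q = 3486
Then add 0.04845 M of C.
Step 3:
                   C          L
  I          0.08593      2.213
  C         -0.04764    0.04764
  E          0.03829      2.261
  solve Keq expr → x = 0.02382; check Q = 3486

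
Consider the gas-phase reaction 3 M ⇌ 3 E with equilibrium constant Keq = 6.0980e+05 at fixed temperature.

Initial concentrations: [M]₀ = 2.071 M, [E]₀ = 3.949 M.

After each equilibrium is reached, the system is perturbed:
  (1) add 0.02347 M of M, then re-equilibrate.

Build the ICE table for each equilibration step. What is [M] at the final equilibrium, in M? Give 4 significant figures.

[M]_eq = 0.07044 M

Q₀ = 6.933 vs Keq = 6.0980e+05 ⇒ Q<K, forward
Step 1:
                  M         E
  I           2.071     3.949
  C          -2.001     2.001
  E         0.07016      5.95
  solve Keq expr → x = 0.6669; check Q = 6.0980e+05
Then add 0.02347 M of M.
Step 2:
                  M         E
  I         0.09363      5.95
  C         -0.0232    0.0232
  E         0.07044     5.973
  solve Keq expr → x = 0.007732; check Q = 6.0980e+05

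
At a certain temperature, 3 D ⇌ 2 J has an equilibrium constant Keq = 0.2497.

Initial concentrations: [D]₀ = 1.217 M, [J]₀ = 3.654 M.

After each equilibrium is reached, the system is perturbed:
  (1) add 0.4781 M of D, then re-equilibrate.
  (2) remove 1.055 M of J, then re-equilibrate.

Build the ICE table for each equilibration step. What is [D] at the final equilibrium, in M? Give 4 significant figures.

[D]_eq = 2.547 M

Q₀ = 7.407 vs Keq = 0.2497 ⇒ Q>K, reverse
Step 1:
                  D         J
  I           1.217     3.654
  C           1.716    -1.144
  E           2.933      2.51
  solve Keq expr → x = -0.572; check Q = 0.2497
Then add 0.4781 M of D.
Step 2:
                  D         J
  I           3.411      2.51
  C         -0.3161    0.2108
  E           3.095     2.721
  solve Keq expr → x = 0.1054; check Q = 0.2497
Then remove 1.055 M of J.
Step 3:
                  D         J
  I           3.095     1.666
  C          -0.548    0.3654
  E           2.547     2.031
  solve Keq expr → x = 0.1827; check Q = 0.2497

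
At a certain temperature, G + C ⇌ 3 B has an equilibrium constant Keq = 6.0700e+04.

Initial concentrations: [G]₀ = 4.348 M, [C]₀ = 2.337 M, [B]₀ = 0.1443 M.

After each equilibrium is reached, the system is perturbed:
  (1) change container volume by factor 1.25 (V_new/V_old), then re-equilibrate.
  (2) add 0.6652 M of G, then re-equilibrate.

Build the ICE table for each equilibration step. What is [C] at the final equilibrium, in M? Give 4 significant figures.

[C]_eq = 0.001355 M

Q₀ = 2.9570e-04 vs Keq = 6.0700e+04 ⇒ Q<K, forward
Step 1:
                  G         C         B
  init        4.348     2.337    0.1443
  Δ          -2.334    -2.334     7.002
  eq          2.014  0.002985     7.146
  solve Keq expr → x = 2.334; check Q = 6.0700e+04
Then change container volume by factor 1.25 (V_new/V_old).
Step 2:
                  G         C         B
  init        1.611  0.002388     5.717
  Δ       -4.7567e-04 -4.7567e-04  0.001427
  eq          1.611  0.001913     5.719
  solve Keq expr → x = 4.7567e-04; check Q = 6.0700e+04
Then add 0.6652 M of G.
Step 3:
                  G         C         B
  init        2.276  0.001913     5.719
  Δ       -5.5751e-04 -5.5751e-04  0.001673
  eq          2.275  0.001355      5.72
  solve Keq expr → x = 5.5751e-04; check Q = 6.0700e+04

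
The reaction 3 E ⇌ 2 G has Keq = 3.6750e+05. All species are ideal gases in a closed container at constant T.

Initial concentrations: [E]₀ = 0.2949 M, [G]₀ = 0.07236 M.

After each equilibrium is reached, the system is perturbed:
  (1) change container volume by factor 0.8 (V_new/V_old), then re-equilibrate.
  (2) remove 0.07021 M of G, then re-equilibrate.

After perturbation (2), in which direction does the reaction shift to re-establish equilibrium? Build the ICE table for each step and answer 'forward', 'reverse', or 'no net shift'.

Q₀ = 0.2042 vs Keq = 3.6750e+05 ⇒ Q<K, forward
Step 1:
                  E         G
  I          0.2949   0.07236
  C         -0.2891    0.1928
  E        0.005762    0.2651
  solve Keq expr → x = 0.09638; check Q = 3.6750e+05
Then change container volume by factor 0.8 (V_new/V_old).
Step 2:
                  E         G
  I        0.007202    0.3314
  C       -5.1167e-04 3.4111e-04
  E         0.00669    0.3317
  solve Keq expr → x = 1.7056e-04; check Q = 3.6750e+05
Then remove 0.07021 M of G.
Step 3:
                  E         G
  I         0.00669    0.2615
  C       -9.7142e-04 6.4762e-04
  E        0.005719    0.2622
  solve Keq expr → x = 3.2381e-04; check Q = 3.6750e+05

Direction: forward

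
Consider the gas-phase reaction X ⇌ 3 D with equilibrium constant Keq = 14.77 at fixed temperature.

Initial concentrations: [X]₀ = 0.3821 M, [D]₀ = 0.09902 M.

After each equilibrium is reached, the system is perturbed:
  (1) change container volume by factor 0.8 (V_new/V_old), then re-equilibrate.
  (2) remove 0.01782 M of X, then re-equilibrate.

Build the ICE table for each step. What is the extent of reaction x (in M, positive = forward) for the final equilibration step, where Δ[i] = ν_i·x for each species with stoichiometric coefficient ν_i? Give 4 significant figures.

Q₀ = 0.002541 vs Keq = 14.77 ⇒ Q<K, forward
Step 1:
                   X          D
  Initial     0.3821    0.09902
  Change      -0.309     0.9269
  Equil      0.07312      1.026
  solve Keq expr → x = 0.309; check Q = 14.77
Then change container volume by factor 0.8 (V_new/V_old).
Step 2:
                   X          D
  Initial     0.0914      1.282
  Change     0.02648   -0.07944
  Equil       0.1179      1.203
  solve Keq expr → x = -0.02648; check Q = 14.77
Then remove 0.01782 M of X.
Step 3:
                   X          D
  Initial     0.1001      1.203
  Change    0.009576   -0.02873
  Equil       0.1096      1.174
  solve Keq expr → x = -0.009576; check Q = 14.77

x = -0.009576 M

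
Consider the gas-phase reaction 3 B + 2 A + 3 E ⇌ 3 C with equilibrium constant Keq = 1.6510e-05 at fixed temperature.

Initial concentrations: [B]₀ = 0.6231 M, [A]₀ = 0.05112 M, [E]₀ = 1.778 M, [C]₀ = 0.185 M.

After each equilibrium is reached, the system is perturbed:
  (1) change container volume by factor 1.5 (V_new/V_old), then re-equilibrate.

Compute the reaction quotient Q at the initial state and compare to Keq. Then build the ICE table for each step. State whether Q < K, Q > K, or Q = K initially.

Q₀ = 1.782; Q > K (proceeds reverse)

Q₀ = 1.782 vs Keq = 1.6510e-05 ⇒ Q>K, reverse
Step 1:
                    B           A           E           C
  init         0.6231     0.05112       1.778       0.185
  Δ             0.173      0.1154       0.173      -0.173
  eq           0.7961      0.1665       1.951     0.01197
  solve Keq expr → x = -0.05768; check Q = 1.6510e-05
Then change container volume by factor 1.5 (V_new/V_old).
Step 2:
                    B           A           E           C
  init         0.5308       0.111       1.301    0.007979
  Δ          0.003816    0.002544    0.003816   -0.003816
  eq           0.5346      0.1135       1.305    0.004163
  solve Keq expr → x = -0.001272; check Q = 1.6510e-05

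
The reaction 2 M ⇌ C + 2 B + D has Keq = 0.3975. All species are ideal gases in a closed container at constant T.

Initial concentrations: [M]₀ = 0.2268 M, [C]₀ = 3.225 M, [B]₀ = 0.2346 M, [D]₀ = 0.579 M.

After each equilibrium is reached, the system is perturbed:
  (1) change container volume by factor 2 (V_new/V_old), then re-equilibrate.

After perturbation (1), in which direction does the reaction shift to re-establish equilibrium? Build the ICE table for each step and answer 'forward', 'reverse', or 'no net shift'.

Q₀ = 1.998 vs Keq = 0.3975 ⇒ Q>K, reverse
Step 1:
                  M         C         B         D
  init       0.2268     3.225    0.2346     0.579
  Δ         0.08446  -0.04223  -0.08446  -0.04223
  eq         0.3113     3.183    0.1501    0.5368
  solve Keq expr → x = -0.04223; check Q = 0.3975
Then change container volume by factor 2 (V_new/V_old).
Step 2:
                  M         C         B         D
  init       0.1556     1.591   0.07507    0.2684
  Δ        -0.03601   0.01801   0.03601   0.01801
  eq         0.1196     1.609    0.1111    0.2864
  solve Keq expr → x = 0.01801; check Q = 0.3975

Direction: forward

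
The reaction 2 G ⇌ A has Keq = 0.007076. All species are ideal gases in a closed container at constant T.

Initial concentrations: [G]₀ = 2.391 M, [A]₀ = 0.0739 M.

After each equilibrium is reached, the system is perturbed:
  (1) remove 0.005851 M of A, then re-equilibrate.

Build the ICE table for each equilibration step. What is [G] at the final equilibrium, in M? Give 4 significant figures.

Q₀ = 0.01293 vs Keq = 0.007076 ⇒ Q>K, reverse
Step 1:
                    G           A
  I             2.391      0.0739
  C            0.0626     -0.0313
  E             2.454      0.0426
  solve Keq expr → x = -0.0313; check Q = 0.007076
Then remove 0.005851 M of A.
Step 2:
                    G           A
  I             2.454     0.03675
  C          -0.01094    0.005472
  E             2.443     0.04222
  solve Keq expr → x = 0.005472; check Q = 0.007076

[G]_eq = 2.443 M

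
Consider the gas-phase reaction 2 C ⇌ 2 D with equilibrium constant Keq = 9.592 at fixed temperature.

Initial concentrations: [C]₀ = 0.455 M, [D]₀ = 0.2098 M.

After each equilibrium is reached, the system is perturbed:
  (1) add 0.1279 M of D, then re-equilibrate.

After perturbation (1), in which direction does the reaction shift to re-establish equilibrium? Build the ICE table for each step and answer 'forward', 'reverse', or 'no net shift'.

Direction: reverse

Q₀ = 0.2126 vs Keq = 9.592 ⇒ Q<K, forward
Step 1:
                    C           D
  I             0.455      0.2098
  C           -0.2927      0.2927
  E            0.1623      0.5025
  solve Keq expr → x = 0.1464; check Q = 9.592
Then add 0.1279 M of D.
Step 2:
                    C           D
  I            0.1623      0.6304
  C           0.03122    -0.03122
  E            0.1935      0.5992
  solve Keq expr → x = -0.01561; check Q = 9.592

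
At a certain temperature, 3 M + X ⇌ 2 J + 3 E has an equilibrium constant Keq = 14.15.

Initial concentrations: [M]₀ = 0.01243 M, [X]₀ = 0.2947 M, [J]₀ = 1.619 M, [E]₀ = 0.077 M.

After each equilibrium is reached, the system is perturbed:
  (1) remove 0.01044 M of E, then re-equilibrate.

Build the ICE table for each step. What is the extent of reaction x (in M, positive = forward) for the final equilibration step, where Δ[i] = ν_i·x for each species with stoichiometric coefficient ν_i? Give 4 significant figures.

Q₀ = 2114 vs Keq = 14.15 ⇒ Q>K, reverse
Step 1:
                  M         X         J         E
  I         0.01243    0.2947     1.619     0.077
  C         0.02842  0.009474  -0.01895  -0.02842
  E         0.04085    0.3042       1.6   0.04858
  solve Keq expr → x = -0.009474; check Q = 14.15
Then remove 0.01044 M of E.
Step 2:
                  M         X         J         E
  I         0.04085    0.3042       1.6   0.03814
  C        -0.00471  -0.00157   0.00314   0.00471
  E         0.03614    0.3026     1.603   0.04285
  solve Keq expr → x = 0.00157; check Q = 14.15

x = 0.00157 M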